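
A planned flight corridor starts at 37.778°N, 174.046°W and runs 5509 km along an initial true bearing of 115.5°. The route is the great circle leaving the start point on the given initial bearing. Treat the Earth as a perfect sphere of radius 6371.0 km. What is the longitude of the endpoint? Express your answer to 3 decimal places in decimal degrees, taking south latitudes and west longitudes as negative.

longitude -130.141°

δ = 5509/6371 = 0.864699 rad (49.5436°).
With φ₁ = 37.778° = 0.659350 rad and θ = 115.5° = 2.015855 rad:
sin φ₂ = sin φ₁ cos δ + cos φ₁ sin δ cos θ = (0.612604)(0.648869) + (0.790390)(0.760900)(-0.430511) = 0.138587
φ₂ = asin(0.138587) = 0.139034 rad = 7.966°.
Then Δλ = atan2(0.542822, 0.563970) = 0.766293 rad, from sin θ sin δ cos φ₁ over cos δ − sin φ₁ sin φ₂.
λ₂ = λ₁ + Δλ = -130.141°.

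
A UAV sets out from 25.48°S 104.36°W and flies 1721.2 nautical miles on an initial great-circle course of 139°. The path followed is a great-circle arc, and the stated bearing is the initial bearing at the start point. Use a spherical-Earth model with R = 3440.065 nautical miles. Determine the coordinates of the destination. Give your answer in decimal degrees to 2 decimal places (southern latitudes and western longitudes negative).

latitude -44.77°, longitude -78.04°

Angular distance δ = d/R = 1721.2 / 3440.065 = 0.500339 rad.
Start latitude φ₁ = -0.444710 rad; initial bearing θ = 2.426008 rad.
sin φ₂ = sin φ₁ cos δ + cos φ₁ sin δ cos θ = (-0.430196)(0.877420) + (0.902736)(0.479723)(-0.754710) = -0.704300
φ₂ = asin(-0.704300) = -0.781436 rad = -44.77°.
Then Δλ = atan2(0.284115, 0.574433) = 0.459319 rad, from sin θ sin δ cos φ₁ over cos δ − sin φ₁ sin φ₂.
Hence λ₂ = -104.36° + 26.32° = -78.04°.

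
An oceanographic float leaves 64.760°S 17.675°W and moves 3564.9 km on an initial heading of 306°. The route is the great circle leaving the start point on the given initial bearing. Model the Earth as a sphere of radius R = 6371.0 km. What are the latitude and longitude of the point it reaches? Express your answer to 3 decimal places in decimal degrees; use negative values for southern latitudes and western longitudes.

δ = 3564.9/6371 = 0.559551 rad (32.0599°).
Start latitude φ₁ = -1.130275 rad; initial bearing θ = 5.340708 rad.
sin φ₂ = sin φ₁ cos δ + cos φ₁ sin δ cos θ = (-0.904530)(0.847493) + (0.426411)(0.530806)(0.587785) = -0.633543
φ₂ = asin(-0.633543) = -0.686124 rad = -39.312°.
Δλ = atan2( sin θ sin δ cos φ₁ , cos δ − sin φ₁ sin φ₂ ) = atan2(-0.183114, 0.274435) = -0.588399 rad = -33.713°.
λ₂ = -17.675° + -33.713° = -51.388°.

latitude -39.312°, longitude -51.388°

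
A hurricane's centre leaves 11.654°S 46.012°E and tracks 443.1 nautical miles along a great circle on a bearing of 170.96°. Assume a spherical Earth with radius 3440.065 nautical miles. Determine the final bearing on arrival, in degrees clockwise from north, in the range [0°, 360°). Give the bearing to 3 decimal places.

The arc subtends δ = 443.1/3440.065 = 0.128806 rad at the centre.
With φ₁ = -11.654° = -0.203401 rad and θ = 170.96° = 2.983815 rad:
Destination latitude: φ₂ = arcsin( sin φ₁ cos δ + cos φ₁ sin δ cos θ ) = arcsin(-0.324567) = -18.939°.
Δλ = atan2( sin θ sin δ cos φ₁ , cos δ − sin φ₁ sin φ₂ ) = atan2(0.019766, 0.926153) = 0.021339 rad = 1.223°.
Hence λ₂ = 46.012° + 1.223° = 47.235°.
The forward bearing on arrival equals the back-azimuth from the destination plus 180°.
Back-azimuth from P₂ (-18.939°, 47.235°) to P₁ (-11.654°, 46.012°), with Δλ' = λ₁ − λ₂ = -1.223°: atan2( sin Δλ' cos φ₁ , cos φ₂ sin φ₁ − sin φ₂ cos φ₁ cos Δλ' ) = 350.637°.
Final bearing = (350.637° + 180°) mod 360° = 170.637°.

final bearing 170.637°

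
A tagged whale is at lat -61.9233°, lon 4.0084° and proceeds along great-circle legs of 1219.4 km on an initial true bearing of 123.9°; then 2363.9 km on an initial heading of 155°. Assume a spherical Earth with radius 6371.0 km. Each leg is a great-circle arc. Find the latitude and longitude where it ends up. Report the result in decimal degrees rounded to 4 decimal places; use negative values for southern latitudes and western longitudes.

latitude -80.2396°, longitude 91.8807°

Apply the spherical direct solution leg by leg, carrying full precision between legs.
Leg 1: from (-61.9233°, 4.0084°), δ = 1219.4/6371 = 0.191399 rad, θ = 123.9° → φ = -66.3686°, λ = 27.2057°.
Leg 2: from (-66.3686°, 27.2057°), δ = 2363.9/6371 = 0.371041 rad, θ = 155° → φ = -80.2396°, λ = 91.8807°.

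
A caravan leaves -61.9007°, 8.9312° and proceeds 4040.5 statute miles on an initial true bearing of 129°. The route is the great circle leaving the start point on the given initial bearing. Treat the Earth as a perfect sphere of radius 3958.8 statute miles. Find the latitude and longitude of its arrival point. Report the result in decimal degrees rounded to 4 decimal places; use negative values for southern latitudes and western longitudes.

latitude -45.5508°, longitude 117.8438°

Central angle δ = d/R = 1.020638 rad.
Converting: φ₁ = -1.080371 rad, θ = 2.251475 rad.
Applying the spherical law of cosines for sides, sin φ₂ = sin φ₁ cos δ + cos φ₁ sin δ cos θ = -0.713872, so φ₂ = -45.5508°.
Δλ = atan2( sin θ sin δ cos φ₁ , cos δ − sin φ₁ sin φ₂ ) = atan2(0.312025, -0.106907) = 1.900884 rad = 108.9126°.
λ₂ = 8.9312° + 108.9126° = 117.8438°.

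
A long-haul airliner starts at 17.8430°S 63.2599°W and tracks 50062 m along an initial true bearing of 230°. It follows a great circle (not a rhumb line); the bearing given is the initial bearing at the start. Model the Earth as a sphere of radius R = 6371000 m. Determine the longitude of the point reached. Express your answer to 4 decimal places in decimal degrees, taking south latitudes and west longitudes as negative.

longitude -63.6228°

The arc subtends δ = 50062/6371000 = 0.007858 rad at the centre.
Start latitude φ₁ = -0.311419 rad; initial bearing θ = 4.014257 rad.
Destination latitude: φ₂ = arcsin( sin φ₁ cos δ + cos φ₁ sin δ cos θ ) = arcsin(-0.311208) = -18.1321°.
For the longitude increment, Δλ = atan2( sin θ sin δ cos φ₁, cos δ − sin φ₁ sin φ₂ ) = atan2(-0.005730, 0.904612) = -0.3629°.
λ₂ = λ₁ + Δλ = -63.6228°.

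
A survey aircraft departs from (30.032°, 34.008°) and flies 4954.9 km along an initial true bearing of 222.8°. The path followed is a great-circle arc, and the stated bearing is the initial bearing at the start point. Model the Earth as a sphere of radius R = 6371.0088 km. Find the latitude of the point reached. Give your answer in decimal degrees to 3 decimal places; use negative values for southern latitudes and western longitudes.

Central angle δ = d/R = 0.777726 rad.
Converting: φ₁ = 0.524157 rad, θ = 3.888594 rad.
sin φ₂ = sin φ₁ cos δ + cos φ₁ sin δ cos θ = (0.500484)(0.712511) + (0.865746)(0.701661)(-0.733730) = -0.089112
φ₂ = asin(-0.089112) = -0.089230 rad = -5.113°.
For the longitude increment, Δλ = atan2( sin θ sin δ cos φ₁, cos δ − sin φ₁ sin φ₂ ) = atan2(-0.412734, 0.757110) = -28.597°.
Hence λ₂ = 34.008° + -28.597° = 5.411°.

latitude -5.113°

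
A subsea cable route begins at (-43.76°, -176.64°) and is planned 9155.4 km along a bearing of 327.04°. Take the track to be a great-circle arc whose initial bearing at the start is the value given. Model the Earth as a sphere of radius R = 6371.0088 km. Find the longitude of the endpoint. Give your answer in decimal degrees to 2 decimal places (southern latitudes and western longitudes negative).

longitude 144.59°

The arc subtends δ = 9155.4/6371.0088 = 1.437041 rad at the centre.
Start latitude φ₁ = -0.763756 rad; initial bearing θ = 5.707925 rad.
sin φ₂ = sin φ₁ cos δ + cos φ₁ sin δ cos θ = (-0.691639)(0.133357) + (0.722243)(0.991068)(0.839051) = 0.508351
φ₂ = asin(0.508351) = 0.533269 rad = 30.55°.
Δλ = atan2( sin θ sin δ cos φ₁ , cos δ − sin φ₁ sin φ₂ ) = atan2(-0.389429, 0.484952) = -0.676583 rad = -38.77°.
λ₂ = -176.64° + -38.77° = -215.41°, normalized to (−180°, 180°] → 144.59°.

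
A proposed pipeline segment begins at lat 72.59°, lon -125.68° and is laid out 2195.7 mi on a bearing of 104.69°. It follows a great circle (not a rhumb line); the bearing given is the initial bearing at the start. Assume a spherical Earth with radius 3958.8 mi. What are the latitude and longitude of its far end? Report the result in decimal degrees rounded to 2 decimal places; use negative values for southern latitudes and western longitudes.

Angular distance δ = d/R = 2195.7 / 3958.8 = 0.554638 rad.
With φ₁ = 72.59° = 1.266935 rad and θ = 104.69° = 1.827185 rad:
sin φ₂ = sin φ₁ cos δ + cos φ₁ sin δ cos θ = (0.954188)(0.850091) + (0.299207)(0.526635)(-0.253589) = 0.771188
φ₂ = asin(0.771188) = 0.880705 rad = 50.46°.
Δλ = atan2( sin θ sin δ cos φ₁ , cos δ − sin φ₁ sin φ₂ ) = atan2(0.152422, 0.114233) = 0.927649 rad = 53.15°.
λ₂ = -125.68° + 53.15° = -72.53°.

latitude 50.46°, longitude -72.53°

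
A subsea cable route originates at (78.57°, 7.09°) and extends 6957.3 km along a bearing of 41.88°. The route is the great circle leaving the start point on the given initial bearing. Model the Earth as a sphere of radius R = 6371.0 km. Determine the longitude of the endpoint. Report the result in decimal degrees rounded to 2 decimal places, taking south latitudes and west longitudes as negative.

longitude 140.29°

The arc subtends δ = 6957.3/6371 = 1.092026 rad at the centre.
Converting: φ₁ = 1.371305 rad, θ = 0.730944 rad.
sin φ₂ = sin φ₁ cos δ + cos φ₁ sin δ cos θ = (0.980168)(0.460688) + (0.198171)(0.887562)(0.744545) = 0.582508
φ₂ = asin(0.582508) = 0.621811 rad = 35.63°.
Then Δλ = atan2(0.117419, -0.110268) = 2.324799 rad, from sin θ sin δ cos φ₁ over cos δ − sin φ₁ sin φ₂.
λ₂ = 7.09° + 133.20° = 140.29°.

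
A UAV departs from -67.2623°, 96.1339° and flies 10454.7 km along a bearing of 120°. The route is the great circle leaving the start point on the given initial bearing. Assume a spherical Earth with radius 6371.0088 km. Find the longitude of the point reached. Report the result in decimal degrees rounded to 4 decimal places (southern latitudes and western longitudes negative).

longitude -144.4494°

Central angle δ = d/R = 1.640980 rad.
Start latitude φ₁ = -1.173949 rad; initial bearing θ = 2.094395 rad.
Destination latitude: φ₂ = arcsin( sin φ₁ cos δ + cos φ₁ sin δ cos θ ) = arcsin(-0.128104) = -7.3601°.
For the longitude increment, Δλ = atan2( sin θ sin δ cos φ₁, cos δ − sin φ₁ sin φ₂ ) = atan2(0.333906, -0.188275) = 119.4167°.
λ₂ = 96.1339° + 119.4167° = 215.5506°, normalized to (−180°, 180°] → -144.4494°.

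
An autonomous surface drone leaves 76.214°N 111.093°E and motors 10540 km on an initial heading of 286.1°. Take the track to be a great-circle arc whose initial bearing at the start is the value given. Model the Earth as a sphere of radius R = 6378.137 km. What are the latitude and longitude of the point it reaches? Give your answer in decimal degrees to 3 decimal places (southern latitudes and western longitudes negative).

latitude -0.769°, longitude 4.360°

The arc subtends δ = 10540/6378.137 = 1.652520 rad at the centre.
Converting: φ₁ = 1.330185 rad, θ = 4.993387 rad.
Destination latitude: φ₂ = arcsin( sin φ₁ cos δ + cos φ₁ sin δ cos θ ) = arcsin(-0.013419) = -0.769°.
For the longitude increment, Δλ = atan2( sin θ sin δ cos φ₁, cos δ − sin φ₁ sin φ₂ ) = atan2(-0.228186, -0.068601) = -106.733°.
Hence λ₂ = 111.093° + -106.733° = 4.360°.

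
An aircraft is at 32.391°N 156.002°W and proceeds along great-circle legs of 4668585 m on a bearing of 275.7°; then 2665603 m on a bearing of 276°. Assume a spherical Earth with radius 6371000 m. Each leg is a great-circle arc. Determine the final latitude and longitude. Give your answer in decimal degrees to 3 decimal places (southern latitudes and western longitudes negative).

Apply the spherical direct solution leg by leg, carrying full precision between legs.
Leg 1: from (32.391°, -156.002°), δ = 4668585/6371000 = 0.732787 rad, θ = 275.7° → φ = 27.019°, λ = 155.651°.
Leg 2: from (27.019°, 155.651°), δ = 2665603/6371000 = 0.418396 rad, θ = 276° → φ = 26.932°, λ = 128.700°.

latitude 26.932°, longitude 128.700°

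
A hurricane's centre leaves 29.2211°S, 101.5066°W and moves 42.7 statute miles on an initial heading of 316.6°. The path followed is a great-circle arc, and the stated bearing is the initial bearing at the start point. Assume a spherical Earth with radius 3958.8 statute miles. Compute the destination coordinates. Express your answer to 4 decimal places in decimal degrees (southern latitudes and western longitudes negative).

The arc subtends δ = 42.7/3958.8 = 0.010786 rad at the centre.
Converting: φ₁ = -0.510004 rad, θ = 5.525712 rad.
Applying the spherical law of cosines for sides, sin φ₂ = sin φ₁ cos δ + cos φ₁ sin δ cos θ = -0.481313, so φ₂ = -28.7712°.
For the longitude increment, Δλ = atan2( sin θ sin δ cos φ₁, cos δ − sin φ₁ sin φ₂ ) = atan2(-0.006468, 0.764974) = -0.4844°.
λ₂ = λ₁ + Δλ = -101.9910°.

latitude -28.7712°, longitude -101.9910°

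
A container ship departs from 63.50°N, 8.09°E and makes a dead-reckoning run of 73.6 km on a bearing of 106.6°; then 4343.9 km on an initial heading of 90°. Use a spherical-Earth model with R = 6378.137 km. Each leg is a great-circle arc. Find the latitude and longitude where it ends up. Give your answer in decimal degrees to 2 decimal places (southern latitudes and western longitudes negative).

Apply the spherical direct solution leg by leg, carrying full precision between legs.
Leg 1: from (63.50°, 8.09°), δ = 73.6/6378.137 = 0.011539 rad, θ = 106.6° → φ = 63.30°, λ = 9.50°.
Leg 2: from (63.30°, 9.50°), δ = 4343.9/6378.137 = 0.681061 rad, θ = 90° → φ = 43.95°, λ = 70.50°.

latitude 43.95°, longitude 70.50°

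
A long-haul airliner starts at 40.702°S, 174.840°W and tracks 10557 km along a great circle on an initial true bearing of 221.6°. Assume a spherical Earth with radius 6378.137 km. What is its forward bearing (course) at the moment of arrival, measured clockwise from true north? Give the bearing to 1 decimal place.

final bearing 324.2°

The arc subtends δ = 10557/6378.137 = 1.655186 rad at the centre.
Start latitude φ₁ = -0.710384 rad; initial bearing θ = 3.867650 rad.
sin φ₂ = sin φ₁ cos δ + cos φ₁ sin δ cos θ = (-0.652125)(-0.084289) + (0.758112)(0.996441)(-0.747798) = -0.509930
φ₂ = asin(-0.509930) = -0.535103 rad = -30.659°.
For the longitude increment, Δλ = atan2( sin θ sin δ cos φ₁, cos δ − sin φ₁ sin φ₂ ) = atan2(-0.501539, -0.416827) = -129.730°.
λ₂ = -174.840° + -129.730° = -304.570°, normalized to (−180°, 180°] → 55.430°.
The forward bearing on arrival equals the back-azimuth from the destination plus 180°.
Back-azimuth from P₂ (-30.7°, 55.4°) to P₁ (-40.7°, -174.8°), with Δλ' = λ₁ − λ₂ = -230.3°: atan2( sin Δλ' cos φ₁ , cos φ₂ sin φ₁ − sin φ₂ cos φ₁ cos Δλ' ) = 144.2°.
Final bearing = (144.2° + 180°) mod 360° = 324.2°.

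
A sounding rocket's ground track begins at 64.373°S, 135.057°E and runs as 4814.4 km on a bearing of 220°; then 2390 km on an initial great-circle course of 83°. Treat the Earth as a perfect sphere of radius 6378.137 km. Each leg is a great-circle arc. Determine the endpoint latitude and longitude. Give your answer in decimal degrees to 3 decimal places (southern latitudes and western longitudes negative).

latitude -53.278°, longitude 62.712°

Apply the spherical direct solution leg by leg, carrying full precision between legs.
Leg 1: from (-64.373°, 135.057°), δ = 4814.4/6378.137 = 0.754829 rad, θ = 220° → φ = -62.098°, λ = 25.299°.
Leg 2: from (-62.098°, 25.299°), δ = 2390/6378.137 = 0.374718 rad, θ = 83° → φ = -53.278°, λ = 62.712°.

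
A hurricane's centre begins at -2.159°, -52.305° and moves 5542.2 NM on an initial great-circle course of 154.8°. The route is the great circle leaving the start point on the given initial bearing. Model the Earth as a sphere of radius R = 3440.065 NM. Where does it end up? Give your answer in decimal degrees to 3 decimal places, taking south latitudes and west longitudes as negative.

The arc subtends δ = 5542.2/3440.065 = 1.611074 rad at the centre.
With φ₁ = -2.159° = -0.037682 rad and θ = 154.8° = 2.701770 rad:
Applying the spherical law of cosines for sides, sin φ₂ = sin φ₁ cos δ + cos φ₁ sin δ cos θ = -0.901934, so φ₂ = -64.414°.
Then Δλ = atan2(0.425132, -0.074245) = 1.743693 rad, from sin θ sin δ cos φ₁ over cos δ − sin φ₁ sin φ₂.
Hence λ₂ = -52.305° + 99.906° = 47.601°.

latitude -64.414°, longitude 47.601°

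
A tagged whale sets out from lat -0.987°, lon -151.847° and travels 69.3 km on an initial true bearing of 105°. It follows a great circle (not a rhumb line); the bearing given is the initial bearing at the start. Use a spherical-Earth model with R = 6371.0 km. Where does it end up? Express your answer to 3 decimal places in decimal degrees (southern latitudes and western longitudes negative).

The arc subtends δ = 69.3/6371 = 0.010877 rad at the centre.
With φ₁ = -0.987° = -0.017226 rad and θ = 105° = 1.832596 rad:
sin φ₂ = sin φ₁ cos δ + cos φ₁ sin δ cos θ = (-0.017226)(0.999941) + (0.999852)(0.010877)(-0.258819) = -0.020039
φ₂ = asin(-0.020039) = -0.020041 rad = -1.148°.
For the longitude increment, Δλ = atan2( sin θ sin δ cos φ₁, cos δ − sin φ₁ sin φ₂ ) = atan2(0.010505, 0.999596) = 0.602°.
Hence λ₂ = -151.847° + 0.602° = -151.245°.

latitude -1.148°, longitude -151.245°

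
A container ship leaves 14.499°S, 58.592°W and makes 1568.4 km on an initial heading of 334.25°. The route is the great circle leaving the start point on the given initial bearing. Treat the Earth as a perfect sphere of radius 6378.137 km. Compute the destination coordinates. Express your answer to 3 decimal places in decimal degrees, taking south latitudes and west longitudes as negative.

latitude -1.751°, longitude -64.666°

The arc subtends δ = 1568.4/6378.137 = 0.245903 rad at the centre.
Start latitude φ₁ = -0.253055 rad; initial bearing θ = 5.833763 rad.
Destination latitude: φ₂ = arcsin( sin φ₁ cos δ + cos φ₁ sin δ cos θ ) = arcsin(-0.030556) = -1.751°.
For the longitude increment, Δλ = atan2( sin θ sin δ cos φ₁, cos δ − sin φ₁ sin φ₂ ) = atan2(-0.102390, 0.962268) = -6.074°.
λ₂ = -58.592° + -6.074° = -64.666°.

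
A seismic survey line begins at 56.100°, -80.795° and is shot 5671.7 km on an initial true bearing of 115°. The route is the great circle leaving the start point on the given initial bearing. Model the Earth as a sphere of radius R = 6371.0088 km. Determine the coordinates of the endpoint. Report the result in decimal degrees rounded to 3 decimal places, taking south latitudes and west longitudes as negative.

Central angle δ = d/R = 0.890236 rad.
With φ₁ = 56.100° = 0.979130 rad and θ = 115° = 2.007129 rad:
Destination latitude: φ₂ = arcsin( sin φ₁ cos δ + cos φ₁ sin δ cos θ ) = arcsin(0.339067) = 19.820°.
Then Δλ = atan2(0.392876, 0.347799) = 0.846182 rad, from sin θ sin δ cos φ₁ over cos δ − sin φ₁ sin φ₂.
Hence λ₂ = -80.795° + 48.483° = -32.312°.

latitude 19.820°, longitude -32.312°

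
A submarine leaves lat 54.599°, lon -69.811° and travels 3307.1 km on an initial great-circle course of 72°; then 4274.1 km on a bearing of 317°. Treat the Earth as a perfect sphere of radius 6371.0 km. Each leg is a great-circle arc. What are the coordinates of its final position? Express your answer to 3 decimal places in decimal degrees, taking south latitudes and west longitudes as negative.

latitude 64.000°, longitude -93.793°

Apply the spherical direct solution leg by leg, carrying full precision between legs.
Leg 1: from (54.599°, -69.811°), δ = 3307.1/6371 = 0.519086 rad, θ = 72° → φ = 52.802°, λ = -18.514°.
Leg 2: from (52.802°, -18.514°), δ = 4274.1/6371 = 0.670868 rad, θ = 317° → φ = 64.000°, λ = -93.793°.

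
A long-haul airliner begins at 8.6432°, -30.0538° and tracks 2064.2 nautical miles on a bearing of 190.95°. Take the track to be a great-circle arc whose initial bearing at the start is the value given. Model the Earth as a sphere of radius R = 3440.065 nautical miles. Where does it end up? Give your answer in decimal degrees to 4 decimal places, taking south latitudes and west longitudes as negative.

latitude -25.0922°, longitude -36.8559°

δ = 2064.2/3440.065 = 0.600047 rad (34.3801°).
Start latitude φ₁ = 0.150852 rad; initial bearing θ = 3.332706 rad.
sin φ₂ = sin φ₁ cos δ + cos φ₁ sin δ cos θ = (0.150281)(0.825309) + (0.988643)(0.564681)(-0.981793) = -0.424076
φ₂ = asin(-0.424076) = -0.437941 rad = -25.0922°.
For the longitude increment, Δλ = atan2( sin θ sin δ cos φ₁, cos δ − sin φ₁ sin φ₂ ) = atan2(-0.106044, 0.889040) = -6.8021°.
Hence λ₂ = -30.0538° + -6.8021° = -36.8559°.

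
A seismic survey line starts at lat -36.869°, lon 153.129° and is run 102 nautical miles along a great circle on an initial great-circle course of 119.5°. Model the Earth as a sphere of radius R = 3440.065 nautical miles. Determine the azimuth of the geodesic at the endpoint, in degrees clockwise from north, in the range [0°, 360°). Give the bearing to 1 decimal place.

The arc subtends δ = 102/3440.065 = 0.029651 rad at the centre.
Start latitude φ₁ = -0.643485 rad; initial bearing θ = 2.085668 rad.
Applying the spherical law of cosines for sides, sin φ₂ = sin φ₁ cos δ + cos φ₁ sin δ cos θ = -0.611403, so φ₂ = -37.691°.
Then Δλ = atan2(0.020642, 0.632726) = 0.032613 rad, from sin θ sin δ cos φ₁ over cos δ − sin φ₁ sin φ₂.
λ₂ = λ₁ + Δλ = 154.998°.
The forward bearing on arrival equals the back-azimuth from the destination plus 180°.
Back-azimuth from P₂ (-37.7°, 155.0°) to P₁ (-36.9°, 153.1°), with Δλ' = λ₁ − λ₂ = -1.9°: atan2( sin Δλ' cos φ₁ , cos φ₂ sin φ₁ − sin φ₂ cos φ₁ cos Δλ' ) = 298.4°.
Final bearing = (298.4° + 180°) mod 360° = 118.4°.

final bearing 118.4°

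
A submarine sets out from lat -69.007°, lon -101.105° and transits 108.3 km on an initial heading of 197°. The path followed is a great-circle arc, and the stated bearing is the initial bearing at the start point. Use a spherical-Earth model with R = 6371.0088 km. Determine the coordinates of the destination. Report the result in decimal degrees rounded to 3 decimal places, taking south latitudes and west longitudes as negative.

δ = 108.3/6371.0088 = 0.016999 rad (0.9740°).
Start latitude φ₁ = -1.204399 rad; initial bearing θ = 3.438299 rad.
Destination latitude: φ₂ = arcsin( sin φ₁ cos δ + cos φ₁ sin δ cos θ ) = arcsin(-0.939313) = -69.936°.
Δλ = atan2( sin θ sin δ cos φ₁ , cos δ − sin φ₁ sin φ₂ ) = atan2(-0.001780, 0.122890) = -0.014487 rad = -0.830°.
Hence λ₂ = -101.105° + -0.830° = -101.935°.

latitude -69.936°, longitude -101.935°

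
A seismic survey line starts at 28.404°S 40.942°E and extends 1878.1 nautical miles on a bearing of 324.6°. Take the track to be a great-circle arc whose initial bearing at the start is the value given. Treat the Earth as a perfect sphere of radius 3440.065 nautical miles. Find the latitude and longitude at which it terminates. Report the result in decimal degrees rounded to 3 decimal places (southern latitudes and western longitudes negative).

latitude -1.963°, longitude 23.427°

The arc subtends δ = 1878.1/3440.065 = 0.545949 rad at the centre.
With φ₁ = -28.404° = -0.495743 rad and θ = 324.6° = 5.665339 rad:
sin φ₂ = sin φ₁ cos δ + cos φ₁ sin δ cos θ = (-0.475686)(0.854635) + (0.879615)(0.519229)(0.815128) = -0.034251
φ₂ = asin(-0.034251) = -0.034257 rad = -1.963°.
For the longitude increment, Δλ = atan2( sin θ sin δ cos φ₁, cos δ − sin φ₁ sin φ₂ ) = atan2(-0.264571, 0.838342) = -17.515°.
λ₂ = λ₁ + Δλ = 23.427°.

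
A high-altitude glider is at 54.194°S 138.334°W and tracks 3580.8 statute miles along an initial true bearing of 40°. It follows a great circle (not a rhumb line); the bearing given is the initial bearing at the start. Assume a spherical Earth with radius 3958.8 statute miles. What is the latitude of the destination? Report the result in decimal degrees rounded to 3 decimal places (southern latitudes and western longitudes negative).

latitude -8.565°

Angular distance δ = d/R = 3580.8 / 3958.8 = 0.904517 rad.
With φ₁ = -54.194° = -0.945864 rad and θ = 40° = 0.698132 rad:
sin φ₂ = sin φ₁ cos δ + cos φ₁ sin δ cos θ = (-0.811003)(0.618066) + (0.585043)(0.786126)(0.766044) = -0.148936
φ₂ = asin(-0.148936) = -0.149492 rad = -8.565°.
For the longitude increment, Δλ = atan2( sin θ sin δ cos φ₁, cos δ − sin φ₁ sin φ₂ ) = atan2(0.295629, 0.497279) = 30.731°.
Hence λ₂ = -138.334° + 30.731° = -107.603°.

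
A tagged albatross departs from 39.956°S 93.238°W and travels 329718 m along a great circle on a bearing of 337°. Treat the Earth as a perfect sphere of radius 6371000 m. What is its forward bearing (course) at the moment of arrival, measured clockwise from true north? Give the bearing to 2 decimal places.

final bearing 337.91°

δ = 329718/6371000 = 0.051753 rad (2.9652°).
Converting: φ₁ = -0.697364 rad, θ = 5.881760 rad.
Applying the spherical law of cosines for sides, sin φ₂ = sin φ₁ cos δ + cos φ₁ sin δ cos θ = -0.604839, so φ₂ = -37.217°.
For the longitude increment, Δλ = atan2( sin θ sin δ cos φ₁, cos δ − sin φ₁ sin φ₂ ) = atan2(-0.015494, 0.610234) = -1.454°.
Hence λ₂ = -93.238° + -1.454° = -94.692°.
The forward bearing on arrival equals the back-azimuth from the destination plus 180°.
Back-azimuth from P₂ (-37.22°, -94.69°) to P₁ (-39.96°, -93.24°), with Δλ' = λ₁ − λ₂ = 1.45°: atan2( sin Δλ' cos φ₁ , cos φ₂ sin φ₁ − sin φ₂ cos φ₁ cos Δλ' ) = 157.91°.
Final bearing = (157.91° + 180°) mod 360° = 337.91°.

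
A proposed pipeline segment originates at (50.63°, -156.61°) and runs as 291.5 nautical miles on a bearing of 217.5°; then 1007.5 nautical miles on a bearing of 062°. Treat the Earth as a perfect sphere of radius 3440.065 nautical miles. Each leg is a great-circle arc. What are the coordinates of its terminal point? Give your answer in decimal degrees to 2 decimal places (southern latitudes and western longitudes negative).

latitude 52.16°, longitude -136.37°

Apply the spherical direct solution leg by leg, carrying full precision between legs.
Leg 1: from (50.63°, -156.61°), δ = 291.5/3440.065 = 0.084737 rad, θ = 217.5° → φ = 46.69°, λ = -160.92°.
Leg 2: from (46.69°, -160.92°), δ = 1007.5/3440.065 = 0.292872 rad, θ = 62° → φ = 52.16°, λ = -136.37°.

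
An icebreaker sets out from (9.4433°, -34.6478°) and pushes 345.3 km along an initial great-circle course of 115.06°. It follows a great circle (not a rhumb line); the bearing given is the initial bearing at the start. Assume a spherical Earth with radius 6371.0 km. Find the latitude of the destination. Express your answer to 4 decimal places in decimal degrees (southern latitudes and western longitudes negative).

latitude 8.1171°

Angular distance δ = d/R = 345.3 / 6371 = 0.054199 rad.
Start latitude φ₁ = 0.164817 rad; initial bearing θ = 2.008176 rad.
sin φ₂ = sin φ₁ cos δ + cos φ₁ sin δ cos θ = (0.164071)(0.998532) + (0.986448)(0.054172)(-0.423567) = 0.141196
φ₂ = asin(0.141196) = 0.141669 rad = 8.1171°.
Δλ = atan2( sin θ sin δ cos φ₁ , cos δ − sin φ₁ sin φ₂ ) = atan2(0.048408, 0.975365) = 0.049590 rad = 2.8413°.
λ₂ = λ₁ + Δλ = -31.8065°.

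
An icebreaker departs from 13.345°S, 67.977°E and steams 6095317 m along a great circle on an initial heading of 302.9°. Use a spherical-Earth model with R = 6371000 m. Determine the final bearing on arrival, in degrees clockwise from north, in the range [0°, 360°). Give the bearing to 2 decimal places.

final bearing 301.12°

δ = 6095317/6371000 = 0.956728 rad (54.8165°).
Converting: φ₁ = -0.232914 rad, θ = 5.286602 rad.
sin φ₂ = sin φ₁ cos δ + cos φ₁ sin δ cos θ = (-0.230814)(0.576197) + (0.972998)(0.817311)(0.543174) = 0.298961
φ₂ = asin(0.298961) = 0.303603 rad = 17.395°.
Then Δλ = atan2(-0.667701, 0.645201) = -0.802534 rad, from sin θ sin δ cos φ₁ over cos δ − sin φ₁ sin φ₂.
λ₂ = 67.977° + -45.982° = 21.995°.
The forward bearing on arrival equals the back-azimuth from the destination plus 180°.
Back-azimuth from P₂ (17.40°, 22.00°) to P₁ (-13.35°, 67.98°), with Δλ' = λ₁ − λ₂ = 45.98°: atan2( sin Δλ' cos φ₁ , cos φ₂ sin φ₁ − sin φ₂ cos φ₁ cos Δλ' ) = 121.12°.
Final bearing = (121.12° + 180°) mod 360° = 301.12°.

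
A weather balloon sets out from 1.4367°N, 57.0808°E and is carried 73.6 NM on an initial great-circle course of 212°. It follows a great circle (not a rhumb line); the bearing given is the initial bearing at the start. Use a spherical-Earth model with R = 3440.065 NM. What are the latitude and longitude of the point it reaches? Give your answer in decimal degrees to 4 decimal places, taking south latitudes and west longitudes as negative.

Angular distance δ = d/R = 73.6 / 3440.065 = 0.021395 rad.
Start latitude φ₁ = 0.025075 rad; initial bearing θ = 3.700098 rad.
Destination latitude: φ₂ = arcsin( sin φ₁ cos δ + cos φ₁ sin δ cos θ ) = arcsin(0.006930) = 0.3971°.
Δλ = atan2( sin θ sin δ cos φ₁ , cos δ − sin φ₁ sin φ₂ ) = atan2(-0.011333, 0.999597) = -0.011337 rad = -0.6496°.
Hence λ₂ = 57.0808° + -0.6496° = 56.4312°.

latitude 0.3971°, longitude 56.4312°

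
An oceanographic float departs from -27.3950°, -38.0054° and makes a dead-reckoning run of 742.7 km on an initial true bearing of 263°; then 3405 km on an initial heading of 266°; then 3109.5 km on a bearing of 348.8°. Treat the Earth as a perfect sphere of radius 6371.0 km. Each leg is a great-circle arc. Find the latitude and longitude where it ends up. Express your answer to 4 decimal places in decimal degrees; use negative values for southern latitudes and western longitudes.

Apply the spherical direct solution leg by leg, carrying full precision between legs.
Leg 1: from (-27.3950°, -38.0054°), δ = 742.7/6371 = 0.116575 rad, θ = 263° → φ = -28.0073°, λ = -45.5188°.
Leg 2: from (-28.0073°, -45.5188°), δ = 3405/6371 = 0.534453 rad, θ = 266° → φ = -25.8152°, λ = -79.8837°.
Leg 3: from (-25.8152°, -79.8837°), δ = 3109.5/6371 = 0.488071 rad, θ = 348.8° → φ = 1.6883°, λ = -85.1117°.

latitude 1.6883°, longitude -85.1117°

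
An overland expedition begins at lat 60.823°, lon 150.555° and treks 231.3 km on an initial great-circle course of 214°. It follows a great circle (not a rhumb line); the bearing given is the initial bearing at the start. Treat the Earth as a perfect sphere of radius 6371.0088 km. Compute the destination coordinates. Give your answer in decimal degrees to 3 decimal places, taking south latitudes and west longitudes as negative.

latitude 59.079°, longitude 148.291°

Central angle δ = d/R = 0.036305 rad.
With φ₁ = 60.823° = 1.061562 rad and θ = 214° = 3.735005 rad:
sin φ₂ = sin φ₁ cos δ + cos φ₁ sin δ cos θ = (0.873118)(0.999341) + (0.487509)(0.036297)(-0.829038) = 0.857873
φ₂ = asin(0.857873) = 1.031115 rad = 59.079°.
Then Δλ = atan2(-0.009895, 0.250317) = -0.039509 rad, from sin θ sin δ cos φ₁ over cos δ − sin φ₁ sin φ₂.
λ₂ = 150.555° + -2.264° = 148.291°.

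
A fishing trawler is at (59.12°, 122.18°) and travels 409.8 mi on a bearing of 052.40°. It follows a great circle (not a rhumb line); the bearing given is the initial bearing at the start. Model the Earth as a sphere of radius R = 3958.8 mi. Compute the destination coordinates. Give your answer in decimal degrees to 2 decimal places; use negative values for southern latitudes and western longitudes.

latitude 62.38°, longitude 132.35°

The arc subtends δ = 409.8/3958.8 = 0.103516 rad at the centre.
Start latitude φ₁ = 1.031839 rad; initial bearing θ = 0.914553 rad.
Applying the spherical law of cosines for sides, sin φ₂ = sin φ₁ cos δ + cos φ₁ sin δ cos θ = 0.886008, so φ₂ = 62.38°.
Δλ = atan2( sin θ sin δ cos φ₁ , cos δ − sin φ₁ sin φ₂ ) = atan2(0.042018, 0.234236) = 0.177497 rad = 10.17°.
λ₂ = λ₁ + Δλ = 132.35°.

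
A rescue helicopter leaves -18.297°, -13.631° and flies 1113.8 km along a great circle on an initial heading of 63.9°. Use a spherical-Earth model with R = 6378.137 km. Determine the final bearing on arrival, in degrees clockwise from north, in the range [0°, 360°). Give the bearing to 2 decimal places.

δ = 1113.8/6378.137 = 0.174628 rad (10.0054°).
With φ₁ = -18.297° = -0.319343 rad and θ = 63.9° = 1.115265 rad:
Applying the spherical law of cosines for sides, sin φ₂ = sin φ₁ cos δ + cos φ₁ sin δ cos θ = -0.236597, so φ₂ = -13.686°.
For the longitude increment, Δλ = atan2( sin θ sin δ cos φ₁, cos δ − sin φ₁ sin φ₂ ) = atan2(0.148136, 0.910513) = 9.241°.
λ₂ = λ₁ + Δλ = -4.390°.
The forward bearing on arrival equals the back-azimuth from the destination plus 180°.
Back-azimuth from P₂ (-13.69°, -4.39°) to P₁ (-18.30°, -13.63°), with Δλ' = λ₁ − λ₂ = -9.24°: atan2( sin Δλ' cos φ₁ , cos φ₂ sin φ₁ − sin φ₂ cos φ₁ cos Δλ' ) = 241.35°.
Final bearing = (241.35° + 180°) mod 360° = 61.35°.

final bearing 61.35°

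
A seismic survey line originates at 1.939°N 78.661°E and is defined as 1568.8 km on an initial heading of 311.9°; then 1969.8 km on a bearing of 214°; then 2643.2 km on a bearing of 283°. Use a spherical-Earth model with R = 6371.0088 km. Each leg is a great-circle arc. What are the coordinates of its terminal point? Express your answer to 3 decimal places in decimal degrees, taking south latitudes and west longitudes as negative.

Apply the spherical direct solution leg by leg, carrying full precision between legs.
Leg 1: from (1.939°, 78.661°), δ = 1568.8/6371.0088 = 0.246240 rad, θ = 311.9° → φ = 11.275°, λ = 68.000°.
Leg 2: from (11.275°, 68.000°), δ = 1969.8/6371.0088 = 0.309182 rad, θ = 214° → φ = -3.506°, λ = 58.185°.
Leg 3: from (-3.506°, 58.185°), δ = 2643.2/6371.0088 = 0.414879 rad, θ = 283° → φ = 1.979°, λ = 35.044°.

latitude 1.979°, longitude 35.044°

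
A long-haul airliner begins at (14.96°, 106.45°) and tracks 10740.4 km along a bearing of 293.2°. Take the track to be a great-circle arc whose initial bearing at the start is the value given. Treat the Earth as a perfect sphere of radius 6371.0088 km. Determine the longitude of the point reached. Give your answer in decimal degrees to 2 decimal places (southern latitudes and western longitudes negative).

Angular distance δ = d/R = 10740.4 / 6371.0088 = 1.685824 rad.
Converting: φ₁ = 0.261101 rad, θ = 5.117305 rad.
sin φ₂ = sin φ₁ cos δ + cos φ₁ sin δ cos θ = (0.258145)(-0.114774) + (0.966106)(0.993392)(0.393942) = 0.348446
φ₂ = asin(0.348446) = 0.355913 rad = 20.39°.
Δλ = atan2( sin θ sin δ cos φ₁ , cos δ − sin φ₁ sin φ₂ ) = atan2(-0.882114, -0.204724) = -1.798842 rad = -103.07°.
Hence λ₂ = 106.45° + -103.07° = 3.38°.

longitude 3.38°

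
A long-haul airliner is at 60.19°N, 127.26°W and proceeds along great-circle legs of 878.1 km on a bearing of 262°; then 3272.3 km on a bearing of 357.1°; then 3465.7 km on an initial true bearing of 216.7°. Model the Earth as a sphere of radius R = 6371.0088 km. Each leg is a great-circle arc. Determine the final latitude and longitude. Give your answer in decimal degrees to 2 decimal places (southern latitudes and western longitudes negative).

latitude 56.56°, longitude 152.90°

Apply the spherical direct solution leg by leg, carrying full precision between legs.
Leg 1: from (60.19°, -127.26°), δ = 878.1/6371.0088 = 0.137827 rad, θ = 262° → φ = 58.21°, λ = -142.23°.
Leg 2: from (58.21°, -142.23°), δ = 3272.3/6371.0088 = 0.513624 rad, θ = 357.1° → φ = 87.21°, λ = -172.96°.
Leg 3: from (87.21°, -172.96°), δ = 3465.7/6371.0088 = 0.543980 rad, θ = 216.7° → φ = 56.56°, λ = 152.90°.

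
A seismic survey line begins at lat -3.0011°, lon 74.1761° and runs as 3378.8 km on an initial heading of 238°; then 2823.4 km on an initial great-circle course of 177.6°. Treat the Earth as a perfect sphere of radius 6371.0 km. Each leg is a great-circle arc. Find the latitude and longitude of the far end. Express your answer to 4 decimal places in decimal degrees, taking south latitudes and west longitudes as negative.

Apply the spherical direct solution leg by leg, carrying full precision between legs.
Leg 1: from (-3.0011°, 74.1761°), δ = 3378.8/6371 = 0.530341 rad, θ = 238° → φ = -18.2307°, λ = 47.3274°.
Leg 2: from (-18.2307°, 47.3274°), δ = 2823.4/6371 = 0.443164 rad, θ = 177.6° → φ = -43.5938°, λ = 48.7481°.

latitude -43.5938°, longitude 48.7481°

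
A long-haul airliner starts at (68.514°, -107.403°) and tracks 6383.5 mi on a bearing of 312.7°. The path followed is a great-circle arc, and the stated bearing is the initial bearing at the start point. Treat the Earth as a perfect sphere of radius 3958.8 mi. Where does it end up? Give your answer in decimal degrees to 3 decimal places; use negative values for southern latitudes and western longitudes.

δ = 6383.5/3958.8 = 1.612484 rad (92.3885°).
Start latitude φ₁ = 1.195795 rad; initial bearing θ = 5.457645 rad.
sin φ₂ = sin φ₁ cos δ + cos φ₁ sin δ cos θ = (0.930507)(-0.041675) + (0.366274)(0.999131)(0.678160) = 0.209397
φ₂ = asin(0.209397) = 0.210959 rad = 12.087°.
For the longitude increment, Δλ = atan2( sin θ sin δ cos φ₁, cos δ − sin φ₁ sin φ₂ ) = atan2(-0.268946, -0.236521) = -131.330°.
λ₂ = -107.403° + -131.330° = -238.733°, normalized to (−180°, 180°] → 121.267°.

latitude 12.087°, longitude 121.267°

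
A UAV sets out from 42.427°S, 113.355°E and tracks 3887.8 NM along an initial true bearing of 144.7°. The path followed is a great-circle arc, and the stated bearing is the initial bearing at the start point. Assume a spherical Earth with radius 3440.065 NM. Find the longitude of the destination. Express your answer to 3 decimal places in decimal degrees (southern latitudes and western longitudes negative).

longitude -137.331°

The arc subtends δ = 3887.8/3440.065 = 1.130153 rad at the centre.
With φ₁ = -42.427° = -0.740491 rad and θ = 144.7° = 2.525491 rad:
Applying the spherical law of cosines for sides, sin φ₂ = sin φ₁ cos δ + cos φ₁ sin δ cos θ = -0.832630, so φ₂ = -56.370°.
Then Δλ = atan2(0.385794, -0.135213) = 1.907897 rad, from sin θ sin δ cos φ₁ over cos δ − sin φ₁ sin φ₂.
λ₂ = 113.355° + 109.314° = 222.669°, normalized to (−180°, 180°] → -137.331°.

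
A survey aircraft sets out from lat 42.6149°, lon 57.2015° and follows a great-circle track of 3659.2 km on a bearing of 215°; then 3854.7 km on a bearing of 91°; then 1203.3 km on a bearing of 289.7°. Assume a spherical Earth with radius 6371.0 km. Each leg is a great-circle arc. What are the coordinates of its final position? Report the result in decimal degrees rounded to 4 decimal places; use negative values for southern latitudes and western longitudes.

latitude 14.3187°, longitude 63.3488°

Apply the spherical direct solution leg by leg, carrying full precision between legs.
Leg 1: from (42.6149°, 57.2015°), δ = 3659.2/6371 = 0.574353 rad, θ = 215° → φ = 13.9406°, λ = 38.4735°.
Leg 2: from (13.9406°, 38.4735°), δ = 3854.7/6371 = 0.605038 rad, θ = 91° → φ = 10.8660°, λ = 73.8600°.
Leg 3: from (10.8660°, 73.8600°), δ = 1203.3/6371 = 0.188871 rad, θ = 289.7° → φ = 14.3187°, λ = 63.3488°.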